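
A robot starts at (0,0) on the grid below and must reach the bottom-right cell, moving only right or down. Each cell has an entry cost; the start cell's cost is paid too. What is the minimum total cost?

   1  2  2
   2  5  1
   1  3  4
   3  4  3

13

Take (0,0) → (0,1) → (0,2) → (1,2) → (2,2) → (3,2) for a total of 1 + 2 + 2 + 1 + 4 + 3 = 13.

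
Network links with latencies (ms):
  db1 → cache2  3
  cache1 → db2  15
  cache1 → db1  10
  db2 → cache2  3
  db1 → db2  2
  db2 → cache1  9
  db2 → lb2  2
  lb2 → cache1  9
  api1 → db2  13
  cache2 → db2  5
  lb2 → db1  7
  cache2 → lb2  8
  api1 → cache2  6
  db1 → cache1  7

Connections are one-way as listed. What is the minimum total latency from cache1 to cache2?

Checking several routes:
cache1→db2→cache2: 15 + 3 = 18
cache1→db1→cache2: 10 + 3 = 13
cache1→db1→db2→cache2: 10 + 2 + 3 = 15
Shortest: 13 ms.

13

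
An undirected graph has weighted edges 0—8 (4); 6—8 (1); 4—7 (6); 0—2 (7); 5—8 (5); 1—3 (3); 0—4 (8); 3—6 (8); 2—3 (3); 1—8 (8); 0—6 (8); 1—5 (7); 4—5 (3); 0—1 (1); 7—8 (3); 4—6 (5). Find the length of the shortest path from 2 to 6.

11

Checking several routes:
2 - 0 - 8 - 6: 7 + 4 + 1 = 12
2 - 0 - 6: 7 + 8 = 15
2 - 3 - 1 - 0 - 8 - 6: 3 + 3 + 1 + 4 + 1 = 12
2 - 3 - 6: 3 + 8 = 11
2 - 3 - 1 - 8 - 6: 3 + 3 + 8 + 1 = 15
2 - 3 - 1 - 0 - 6: 3 + 3 + 1 + 8 = 15
Shortest: 11.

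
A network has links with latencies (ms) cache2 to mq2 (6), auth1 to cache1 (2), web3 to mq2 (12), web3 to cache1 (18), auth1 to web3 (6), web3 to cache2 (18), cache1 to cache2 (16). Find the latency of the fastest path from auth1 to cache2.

18

Checking several routes:
auth1→web3→cache2: 6 + 18 = 24
auth1→cache1→cache2: 2 + 16 = 18
auth1→cache1→web3→mq2→cache2: 2 + 18 + 12 + 6 = 38
auth1→web3→mq2→cache2: 6 + 12 + 6 = 24
auth1→cache1→web3→cache2: 2 + 18 + 18 = 38
The minimum is 18 ms.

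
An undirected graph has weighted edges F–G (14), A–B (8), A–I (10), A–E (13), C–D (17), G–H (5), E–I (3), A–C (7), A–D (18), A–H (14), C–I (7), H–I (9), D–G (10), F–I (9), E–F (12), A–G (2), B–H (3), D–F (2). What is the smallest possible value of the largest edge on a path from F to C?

9

A few of the F→C routes:
F → I → H → B → A → C: max(9, 9, 3, 8, 7) = 9
F → I → C: max(9, 7) = 9
F → I → H → G → A → C: max(9, 9, 5, 2, 7) = 9
Best route has worst link 9.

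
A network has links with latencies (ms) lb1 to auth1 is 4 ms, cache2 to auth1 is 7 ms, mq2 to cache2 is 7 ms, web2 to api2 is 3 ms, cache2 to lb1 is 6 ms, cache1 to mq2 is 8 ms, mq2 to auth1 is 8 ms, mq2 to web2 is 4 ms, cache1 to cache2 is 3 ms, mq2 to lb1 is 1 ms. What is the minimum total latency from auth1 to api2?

Some routes from auth1 to api2:
auth1 -> lb1 -> mq2 -> web2 -> api2: 4 + 1 + 4 + 3 = 12
auth1 -> cache2 -> lb1 -> mq2 -> web2 -> api2: 7 + 6 + 1 + 4 + 3 = 21
auth1 -> mq2 -> web2 -> api2: 8 + 4 + 3 = 15
Shortest: 12 ms.

12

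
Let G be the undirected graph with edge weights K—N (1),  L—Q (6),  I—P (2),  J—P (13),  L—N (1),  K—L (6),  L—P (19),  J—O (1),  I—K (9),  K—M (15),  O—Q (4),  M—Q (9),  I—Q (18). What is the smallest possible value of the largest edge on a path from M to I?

Some routes from M to I:
M -> K -> N -> L -> Q -> O -> J -> P -> I: max(15, 1, 1, 6, 4, 1, 13, 2) = 15
M -> Q -> L -> N -> K -> I: max(9, 6, 1, 1, 9) = 9
M -> Q -> O -> J -> P -> I: max(9, 4, 1, 13, 2) = 13
M -> K -> L -> Q -> O -> J -> P -> I: max(15, 6, 6, 4, 1, 13, 2) = 15
M -> Q -> L -> K -> I: max(9, 6, 6, 9) = 9
Smallest bottleneck: 9.

9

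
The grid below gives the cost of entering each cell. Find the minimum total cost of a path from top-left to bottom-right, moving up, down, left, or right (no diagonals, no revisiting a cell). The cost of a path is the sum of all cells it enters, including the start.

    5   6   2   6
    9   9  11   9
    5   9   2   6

32

Cheapest: (0,0)→(0,1)→(0,2)→(1,2)→(2,2)→(2,3)
  5 + 6 + 2 + 11 + 2 + 6 = 32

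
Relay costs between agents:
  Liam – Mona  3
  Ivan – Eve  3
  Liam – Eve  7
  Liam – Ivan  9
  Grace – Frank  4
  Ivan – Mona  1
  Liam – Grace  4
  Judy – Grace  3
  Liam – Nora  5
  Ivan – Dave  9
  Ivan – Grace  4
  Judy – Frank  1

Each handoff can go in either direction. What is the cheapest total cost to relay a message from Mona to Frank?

9

A few of the Mona→Frank routes:
Mona→Ivan→Liam→Grace→Frank: 1 + 9 + 4 + 4 = 18
Mona→Ivan→Grace→Frank: 1 + 4 + 4 = 9
Mona→Liam→Grace→Judy→Frank: 3 + 4 + 3 + 1 = 11
Mona→Ivan→Liam→Grace→Judy→Frank: 1 + 9 + 4 + 3 + 1 = 18
Mona→Liam→Grace→Frank: 3 + 4 + 4 = 11
Mona→Ivan→Grace→Judy→Frank: 1 + 4 + 3 + 1 = 9
The minimum is 9.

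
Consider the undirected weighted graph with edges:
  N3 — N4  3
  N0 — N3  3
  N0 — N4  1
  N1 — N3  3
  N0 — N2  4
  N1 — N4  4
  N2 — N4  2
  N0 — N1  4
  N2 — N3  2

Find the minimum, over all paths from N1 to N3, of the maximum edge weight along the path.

3

Some routes from N1 to N3:
N1-N0-N2-N3: max(4, 4, 2) = 4
N1-N0-N2-N4-N3: max(4, 4, 2, 3) = 4
N1-N3: max(3) = 3
N1-N0-N4-N3: max(4, 1, 3) = 4
Best route has worst link 3.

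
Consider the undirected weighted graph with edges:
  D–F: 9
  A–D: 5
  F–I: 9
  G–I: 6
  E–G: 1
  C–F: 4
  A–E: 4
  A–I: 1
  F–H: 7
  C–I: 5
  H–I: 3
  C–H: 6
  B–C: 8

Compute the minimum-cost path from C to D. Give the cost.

Checking several routes:
C→H→I→A→D: 6 + 3 + 1 + 5 = 15
C→I→A→D: 5 + 1 + 5 = 11
C→F→H→I→A→D: 4 + 7 + 3 + 1 + 5 = 20
C→F→D: 4 + 9 = 13
C→F→I→A→D: 4 + 9 + 1 + 5 = 19
Shortest: 11.

11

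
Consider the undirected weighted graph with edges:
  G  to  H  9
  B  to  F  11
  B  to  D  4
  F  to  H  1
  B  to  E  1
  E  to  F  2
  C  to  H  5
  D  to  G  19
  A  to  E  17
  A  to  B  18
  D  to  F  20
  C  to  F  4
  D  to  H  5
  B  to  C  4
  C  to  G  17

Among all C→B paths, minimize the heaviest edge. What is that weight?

Checking several routes:
C-B: max(4) = 4
C-H-F-E-B: max(5, 1, 2, 1) = 5
C-F-H-D-B: max(4, 1, 5, 4) = 5
C-H-D-B: max(5, 5, 4) = 5
C-F-E-B: max(4, 2, 1) = 4
C-H-F-B: max(5, 1, 11) = 11
The minimum achievable maximum is 4.

4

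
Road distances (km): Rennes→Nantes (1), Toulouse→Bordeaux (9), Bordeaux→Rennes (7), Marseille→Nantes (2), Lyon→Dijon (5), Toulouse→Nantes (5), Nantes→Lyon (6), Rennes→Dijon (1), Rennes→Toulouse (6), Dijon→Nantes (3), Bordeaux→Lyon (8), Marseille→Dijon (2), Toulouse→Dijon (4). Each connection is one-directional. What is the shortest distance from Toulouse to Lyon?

Comparing a few candidate routes:
Toulouse -> Bordeaux -> Rennes -> Nantes -> Lyon: 9 + 7 + 1 + 6 = 23
Toulouse -> Dijon -> Nantes -> Lyon: 4 + 3 + 6 = 13
Toulouse -> Nantes -> Lyon: 5 + 6 = 11
Toulouse -> Bordeaux -> Lyon: 9 + 8 = 17
Shortest: 11 km.

11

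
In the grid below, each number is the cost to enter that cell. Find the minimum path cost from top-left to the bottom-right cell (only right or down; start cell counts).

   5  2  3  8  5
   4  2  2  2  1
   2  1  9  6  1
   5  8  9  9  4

19

Best path: [0,0]→[0,1]→[1,1]→[1,2]→[1,3]→[1,4]→[2,4]→[3,4]
Cost: 5 + 2 + 2 + 2 + 2 + 1 + 1 + 4 = 19
(Top row then right column would cost 29.)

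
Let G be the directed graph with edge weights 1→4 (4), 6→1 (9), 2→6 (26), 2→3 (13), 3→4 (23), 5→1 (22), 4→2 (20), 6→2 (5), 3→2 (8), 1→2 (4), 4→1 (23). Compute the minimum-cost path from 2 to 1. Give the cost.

35

Routes from 2 to 1:
2 - 3 - 4 - 1: 13 + 23 + 23 = 59
2 - 6 - 1: 26 + 9 = 35
Shortest: 35.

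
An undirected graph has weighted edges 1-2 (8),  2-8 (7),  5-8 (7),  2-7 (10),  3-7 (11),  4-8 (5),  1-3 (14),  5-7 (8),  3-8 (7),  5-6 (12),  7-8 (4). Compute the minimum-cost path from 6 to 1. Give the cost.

34

Checking several routes:
6 - 5 - 7 - 8 - 2 - 1: 12 + 8 + 4 + 7 + 8 = 39
6 - 5 - 8 - 2 - 1: 12 + 7 + 7 + 8 = 34
6 - 5 - 7 - 2 - 1: 12 + 8 + 10 + 8 = 38
Shortest: 34.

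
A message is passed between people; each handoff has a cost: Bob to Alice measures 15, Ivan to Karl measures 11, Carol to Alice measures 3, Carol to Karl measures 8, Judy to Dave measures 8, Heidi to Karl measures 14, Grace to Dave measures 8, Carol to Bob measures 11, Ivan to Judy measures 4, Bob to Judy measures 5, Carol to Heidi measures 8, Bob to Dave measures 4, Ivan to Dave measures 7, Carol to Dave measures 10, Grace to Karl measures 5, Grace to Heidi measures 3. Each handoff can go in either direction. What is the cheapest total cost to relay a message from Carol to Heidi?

8

Some routes from Carol to Heidi:
Carol → Karl → Grace → Heidi: 8 + 5 + 3 = 16
Carol → Bob → Dave → Grace → Heidi: 11 + 4 + 8 + 3 = 26
Carol → Dave → Grace → Heidi: 10 + 8 + 3 = 21
Carol → Karl → Heidi: 8 + 14 = 22
Carol → Heidi: 8
The minimum is 8.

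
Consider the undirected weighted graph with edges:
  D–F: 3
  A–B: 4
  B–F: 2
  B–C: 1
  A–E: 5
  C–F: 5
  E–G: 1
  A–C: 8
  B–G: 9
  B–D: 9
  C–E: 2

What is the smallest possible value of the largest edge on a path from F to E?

2

Some routes from F to E:
F→B→C→E: max(2, 1, 2) = 2
F→C→E: max(5, 2) = 5
F→B→A→E: max(2, 4, 5) = 5
F→C→B→A→E: max(5, 1, 4, 5) = 5
Smallest bottleneck: 2.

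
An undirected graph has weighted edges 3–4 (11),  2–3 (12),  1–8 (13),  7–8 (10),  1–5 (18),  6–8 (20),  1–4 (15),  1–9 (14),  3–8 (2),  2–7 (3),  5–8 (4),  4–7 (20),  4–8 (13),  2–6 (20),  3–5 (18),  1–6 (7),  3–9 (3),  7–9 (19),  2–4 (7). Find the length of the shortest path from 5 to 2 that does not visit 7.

Comparing a few candidate routes:
5→8→3→2: 4 + 2 + 12 = 18
5→8→4→2: 4 + 13 + 7 = 24
5→8→3→4→2: 4 + 2 + 11 + 7 = 24
5→3→2: 18 + 12 = 30
The minimum is 18.

18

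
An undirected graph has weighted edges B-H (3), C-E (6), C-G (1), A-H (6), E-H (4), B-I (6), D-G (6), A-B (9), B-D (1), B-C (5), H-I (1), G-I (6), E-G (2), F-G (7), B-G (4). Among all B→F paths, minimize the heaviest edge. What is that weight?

Some routes from B to F:
B → G → F: max(4, 7) = 7
B → C → E → H → I → G → F: max(5, 6, 4, 1, 6, 7) = 7
B → D → G → F: max(1, 6, 7) = 7
B → H → E → G → F: max(3, 4, 2, 7) = 7
B → H → E → C → G → F: max(3, 4, 6, 1, 7) = 7
B → H → I → G → F: max(3, 1, 6, 7) = 7
Best route has worst link 7.

7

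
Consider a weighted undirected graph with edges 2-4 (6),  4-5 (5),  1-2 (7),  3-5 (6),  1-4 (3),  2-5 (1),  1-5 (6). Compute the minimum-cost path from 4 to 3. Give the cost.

Checking several routes:
4 -> 1 -> 5 -> 3: 3 + 6 + 6 = 15
4 -> 2 -> 5 -> 3: 6 + 1 + 6 = 13
4 -> 5 -> 3: 5 + 6 = 11
Shortest: 11.

11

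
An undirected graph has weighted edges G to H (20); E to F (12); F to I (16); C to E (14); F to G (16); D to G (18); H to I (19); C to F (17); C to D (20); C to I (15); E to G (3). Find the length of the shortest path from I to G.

31

Checking several routes:
I -> C -> E -> G: 15 + 14 + 3 = 32
I -> F -> E -> G: 16 + 12 + 3 = 31
I -> F -> G: 16 + 16 = 32
Shortest: 31.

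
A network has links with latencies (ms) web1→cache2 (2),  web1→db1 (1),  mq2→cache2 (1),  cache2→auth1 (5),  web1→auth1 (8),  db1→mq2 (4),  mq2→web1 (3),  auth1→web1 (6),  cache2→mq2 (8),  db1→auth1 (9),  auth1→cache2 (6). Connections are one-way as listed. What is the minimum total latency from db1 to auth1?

9

Some routes from db1 to auth1:
db1→mq2→cache2→auth1: 4 + 1 + 5 = 10
db1→auth1: 9
db1→mq2→web1→cache2→auth1: 4 + 3 + 2 + 5 = 14
The minimum is 9 ms.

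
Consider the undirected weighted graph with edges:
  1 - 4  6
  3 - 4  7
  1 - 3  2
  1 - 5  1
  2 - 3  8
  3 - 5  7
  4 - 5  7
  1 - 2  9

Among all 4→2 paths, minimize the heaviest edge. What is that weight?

8

Some routes from 4 to 2:
4→3→2: max(7, 8) = 8
4→5→1→3→2: max(7, 1, 2, 8) = 8
4→1→5→3→2: max(6, 1, 7, 8) = 8
4→1→3→2: max(6, 2, 8) = 8
4→5→3→2: max(7, 7, 8) = 8
Best route has worst link 8.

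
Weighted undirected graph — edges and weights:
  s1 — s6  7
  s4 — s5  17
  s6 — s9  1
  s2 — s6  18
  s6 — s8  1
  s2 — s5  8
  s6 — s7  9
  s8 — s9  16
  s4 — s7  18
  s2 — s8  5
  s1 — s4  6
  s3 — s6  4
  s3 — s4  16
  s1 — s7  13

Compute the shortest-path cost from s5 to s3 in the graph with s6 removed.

33

Candidate routes:
s5 -> s4 -> s3: 17 + 16 = 33
Shortest: 33.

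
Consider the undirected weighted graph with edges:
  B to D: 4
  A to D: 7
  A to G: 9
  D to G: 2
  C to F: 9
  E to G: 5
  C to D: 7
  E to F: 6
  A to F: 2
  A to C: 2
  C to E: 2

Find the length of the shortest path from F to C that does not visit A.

8

Routes from F to C avoiding A:
F-E-G-D-C: 6 + 5 + 2 + 7 = 20
F-C: 9
F-E-C: 6 + 2 = 8
The minimum is 8.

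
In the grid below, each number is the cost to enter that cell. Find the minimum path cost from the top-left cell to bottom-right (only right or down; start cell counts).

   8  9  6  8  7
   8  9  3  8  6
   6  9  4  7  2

39

Cheapest: (0,0) -> (0,1) -> (0,2) -> (1,2) -> (2,2) -> (2,3) -> (2,4)
  8 + 9 + 6 + 3 + 4 + 7 + 2 = 39
For comparison, the top-then-right route costs 46.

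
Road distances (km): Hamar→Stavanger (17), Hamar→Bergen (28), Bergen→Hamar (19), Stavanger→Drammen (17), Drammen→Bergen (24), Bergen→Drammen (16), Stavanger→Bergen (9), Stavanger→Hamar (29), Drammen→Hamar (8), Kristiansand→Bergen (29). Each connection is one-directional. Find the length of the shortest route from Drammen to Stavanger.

Routes from Drammen to Stavanger:
Drammen-Hamar-Stavanger: 8 + 17 = 25
Drammen-Bergen-Hamar-Stavanger: 24 + 19 + 17 = 60
Best route has total 25 km.

25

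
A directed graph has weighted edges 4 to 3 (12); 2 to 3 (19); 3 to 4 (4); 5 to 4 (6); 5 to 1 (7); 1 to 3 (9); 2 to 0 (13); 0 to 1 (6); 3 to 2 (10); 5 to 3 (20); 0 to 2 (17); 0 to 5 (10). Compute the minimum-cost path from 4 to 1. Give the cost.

Candidate routes:
4 → 3 → 2 → 0 → 1: 12 + 10 + 13 + 6 = 41
4 → 3 → 2 → 0 → 5 → 1: 12 + 10 + 13 + 10 + 7 = 52
Best route has total 41.

41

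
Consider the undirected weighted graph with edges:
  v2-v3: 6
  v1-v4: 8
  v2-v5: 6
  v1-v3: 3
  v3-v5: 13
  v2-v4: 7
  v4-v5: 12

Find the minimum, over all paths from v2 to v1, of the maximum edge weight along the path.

A few of the v2→v1 routes:
v2 -> v3 -> v1: max(6, 3) = 6
v2 -> v5 -> v3 -> v1: max(6, 13, 3) = 13
v2 -> v4 -> v1: max(7, 8) = 8
v2 -> v5 -> v4 -> v1: max(6, 12, 8) = 12
The minimum achievable maximum is 6.

6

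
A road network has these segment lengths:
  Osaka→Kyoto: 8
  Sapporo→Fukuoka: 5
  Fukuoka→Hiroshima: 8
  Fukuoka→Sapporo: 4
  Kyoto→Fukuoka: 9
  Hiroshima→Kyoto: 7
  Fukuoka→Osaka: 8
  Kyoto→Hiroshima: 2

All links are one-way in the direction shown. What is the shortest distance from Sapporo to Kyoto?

20

Paths from Sapporo to Kyoto:
Sapporo -> Fukuoka -> Hiroshima -> Kyoto: 5 + 8 + 7 = 20
Sapporo -> Fukuoka -> Osaka -> Kyoto: 5 + 8 + 8 = 21
The minimum is 20.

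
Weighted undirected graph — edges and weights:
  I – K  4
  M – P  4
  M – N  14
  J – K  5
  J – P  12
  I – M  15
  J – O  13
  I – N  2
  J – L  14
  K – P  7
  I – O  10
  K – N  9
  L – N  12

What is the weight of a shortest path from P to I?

Comparing a few candidate routes:
P → M → I: 4 + 15 = 19
P → K → N → I: 7 + 9 + 2 = 18
P → K → I: 7 + 4 = 11
P → M → N → I: 4 + 14 + 2 = 20
The minimum is 11.

11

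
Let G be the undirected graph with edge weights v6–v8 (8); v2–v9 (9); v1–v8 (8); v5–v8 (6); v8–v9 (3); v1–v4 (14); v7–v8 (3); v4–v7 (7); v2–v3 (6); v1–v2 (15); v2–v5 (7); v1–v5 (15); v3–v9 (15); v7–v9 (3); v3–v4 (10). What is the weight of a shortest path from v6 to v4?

Checking several routes:
v6 - v8 - v1 - v4: 8 + 8 + 14 = 30
v6 - v8 - v9 - v7 - v4: 8 + 3 + 3 + 7 = 21
v6 - v8 - v7 - v4: 8 + 3 + 7 = 18
Best route has total 18.

18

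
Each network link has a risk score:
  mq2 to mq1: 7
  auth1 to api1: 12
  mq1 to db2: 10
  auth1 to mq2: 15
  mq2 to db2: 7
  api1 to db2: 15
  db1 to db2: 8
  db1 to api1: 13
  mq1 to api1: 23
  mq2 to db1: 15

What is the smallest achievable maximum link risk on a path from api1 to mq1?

13

Comparing a few candidate routes:
api1-db1-mq2-mq1: max(13, 15, 7) = 15
api1-db1-db2-mq2-mq1: max(13, 8, 7, 7) = 13
api1-db1-db2-mq1: max(13, 8, 10) = 13
api1-db1-mq2-db2-mq1: max(13, 15, 7, 10) = 15
The minimum achievable maximum is 13.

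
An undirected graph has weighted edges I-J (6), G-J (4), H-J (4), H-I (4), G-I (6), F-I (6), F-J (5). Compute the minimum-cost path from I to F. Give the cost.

Paths from I to F:
I - F: 6
I - G - J - F: 6 + 4 + 5 = 15
I - J - F: 6 + 5 = 11
I - H - J - F: 4 + 4 + 5 = 13
The minimum is 6.

6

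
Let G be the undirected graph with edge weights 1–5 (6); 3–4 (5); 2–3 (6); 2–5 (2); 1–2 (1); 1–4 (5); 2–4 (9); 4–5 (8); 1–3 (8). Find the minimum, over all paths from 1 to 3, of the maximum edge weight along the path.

A few of the 1→3 routes:
1 -> 2 -> 3: max(1, 6) = 6
1 -> 4 -> 5 -> 2 -> 3: max(5, 8, 2, 6) = 8
1 -> 5 -> 2 -> 3: max(6, 2, 6) = 6
1 -> 4 -> 3: max(5, 5) = 5
1 -> 2 -> 5 -> 4 -> 3: max(1, 2, 8, 5) = 8
1 -> 5 -> 4 -> 3: max(6, 8, 5) = 8
The minimum achievable maximum is 5.

5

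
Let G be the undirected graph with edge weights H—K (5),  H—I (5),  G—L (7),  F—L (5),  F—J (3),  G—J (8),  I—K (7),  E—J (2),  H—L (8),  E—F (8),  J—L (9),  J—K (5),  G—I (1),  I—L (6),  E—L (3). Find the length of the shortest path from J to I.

9

Some routes from J to I:
J -> K -> I: 5 + 7 = 12
J -> G -> I: 8 + 1 = 9
J -> E -> L -> I: 2 + 3 + 6 = 11
J -> F -> L -> I: 3 + 5 + 6 = 14
J -> E -> L -> G -> I: 2 + 3 + 7 + 1 = 13
The minimum is 9.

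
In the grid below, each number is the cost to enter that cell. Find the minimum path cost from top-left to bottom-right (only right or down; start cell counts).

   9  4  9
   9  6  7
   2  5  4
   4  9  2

30

Take r0c0 -> r0c1 -> r1c1 -> r2c1 -> r2c2 -> r3c2 for a total of 9 + 4 + 6 + 5 + 4 + 2 = 30.
(Top row then right column would cost 35.)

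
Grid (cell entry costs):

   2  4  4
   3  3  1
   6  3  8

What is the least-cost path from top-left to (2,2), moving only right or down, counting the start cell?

Path (0,0) -> (1,0) -> (1,1) -> (1,2) -> (2,2): 2 + 3 + 3 + 1 + 8 = 17.
(Top row then right column would cost 19.)

17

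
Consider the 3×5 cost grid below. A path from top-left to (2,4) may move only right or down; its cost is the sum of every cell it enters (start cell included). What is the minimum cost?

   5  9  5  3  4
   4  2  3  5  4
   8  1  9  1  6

One optimal route is r0c0 -> r1c0 -> r1c1 -> r1c2 -> r1c3 -> r2c3 -> r2c4.
Its cost is 5 + 4 + 2 + 3 + 5 + 1 + 6 = 26.
(Top row then right column would cost 36.)

26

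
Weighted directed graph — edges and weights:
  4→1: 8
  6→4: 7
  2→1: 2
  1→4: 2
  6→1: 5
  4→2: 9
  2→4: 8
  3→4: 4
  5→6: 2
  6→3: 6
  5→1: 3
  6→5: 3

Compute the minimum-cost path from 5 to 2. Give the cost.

Paths from 5 to 2:
5 - 6 - 4 - 2: 2 + 7 + 9 = 18
5 - 6 - 1 - 4 - 2: 2 + 5 + 2 + 9 = 18
5 - 1 - 4 - 2: 3 + 2 + 9 = 14
5 - 6 - 3 - 4 - 2: 2 + 6 + 4 + 9 = 21
Shortest: 14.

14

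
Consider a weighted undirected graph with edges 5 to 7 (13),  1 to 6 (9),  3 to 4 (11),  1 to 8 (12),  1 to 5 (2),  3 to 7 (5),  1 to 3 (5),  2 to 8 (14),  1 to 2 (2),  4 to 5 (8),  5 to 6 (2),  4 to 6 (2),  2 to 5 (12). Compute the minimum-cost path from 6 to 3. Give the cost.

Some routes from 6 to 3:
6 → 5 → 7 → 3: 2 + 13 + 5 = 20
6 → 5 → 1 → 3: 2 + 2 + 5 = 9
6 → 4 → 5 → 1 → 3: 2 + 8 + 2 + 5 = 17
6 → 1 → 3: 9 + 5 = 14
6 → 5 → 4 → 3: 2 + 8 + 11 = 21
6 → 4 → 3: 2 + 11 = 13
The minimum is 9.

9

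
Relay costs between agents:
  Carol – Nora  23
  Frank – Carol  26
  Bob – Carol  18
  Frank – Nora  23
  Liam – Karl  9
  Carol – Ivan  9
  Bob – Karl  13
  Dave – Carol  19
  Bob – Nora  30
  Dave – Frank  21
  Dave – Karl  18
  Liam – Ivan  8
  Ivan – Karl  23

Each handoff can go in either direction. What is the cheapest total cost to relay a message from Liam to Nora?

40

A few of the Liam→Nora routes:
Liam-Karl-Bob-Carol-Nora: 9 + 13 + 18 + 23 = 63
Liam-Ivan-Carol-Nora: 8 + 9 + 23 = 40
Liam-Karl-Bob-Nora: 9 + 13 + 30 = 52
Best route has total 40.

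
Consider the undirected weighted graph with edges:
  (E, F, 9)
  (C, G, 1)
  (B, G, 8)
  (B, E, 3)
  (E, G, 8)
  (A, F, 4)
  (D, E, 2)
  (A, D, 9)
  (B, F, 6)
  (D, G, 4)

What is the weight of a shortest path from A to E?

A few of the A→E routes:
A→D→E: 9 + 2 = 11
A→F→B→E: 4 + 6 + 3 = 13
A→F→E: 4 + 9 = 13
A→F→B→G→D→E: 4 + 6 + 8 + 4 + 2 = 24
A→D→G→E: 9 + 4 + 8 = 21
Best route has total 11.

11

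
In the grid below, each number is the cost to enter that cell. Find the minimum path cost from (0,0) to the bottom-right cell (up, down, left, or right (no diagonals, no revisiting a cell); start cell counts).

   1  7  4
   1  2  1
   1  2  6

Cheapest: [0,0] → [1,0] → [1,1] → [1,2] → [2,2]
  1 + 1 + 2 + 1 + 6 = 11

11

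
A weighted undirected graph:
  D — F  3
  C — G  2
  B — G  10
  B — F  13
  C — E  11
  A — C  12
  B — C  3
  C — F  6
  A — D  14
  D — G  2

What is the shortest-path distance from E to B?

14

Some routes from E to B:
E-C-G-B: 11 + 2 + 10 = 23
E-C-G-D-F-B: 11 + 2 + 2 + 3 + 13 = 31
E-C-F-B: 11 + 6 + 13 = 30
E-C-B: 11 + 3 = 14
Shortest: 14.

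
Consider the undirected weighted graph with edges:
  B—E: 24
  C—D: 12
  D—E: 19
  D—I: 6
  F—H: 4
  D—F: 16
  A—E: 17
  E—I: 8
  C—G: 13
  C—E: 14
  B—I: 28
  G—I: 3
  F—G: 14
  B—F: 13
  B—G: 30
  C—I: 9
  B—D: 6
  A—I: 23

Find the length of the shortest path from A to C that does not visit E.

Some routes from A to C avoiding E:
A -> I -> G -> F -> D -> C: 23 + 3 + 14 + 16 + 12 = 68
A -> I -> D -> C: 23 + 6 + 12 = 41
A -> I -> B -> D -> C: 23 + 28 + 6 + 12 = 69
A -> I -> C: 23 + 9 = 32
A -> I -> G -> C: 23 + 3 + 13 = 39
A -> I -> G -> F -> B -> D -> C: 23 + 3 + 14 + 13 + 6 + 12 = 71
The minimum is 32.

32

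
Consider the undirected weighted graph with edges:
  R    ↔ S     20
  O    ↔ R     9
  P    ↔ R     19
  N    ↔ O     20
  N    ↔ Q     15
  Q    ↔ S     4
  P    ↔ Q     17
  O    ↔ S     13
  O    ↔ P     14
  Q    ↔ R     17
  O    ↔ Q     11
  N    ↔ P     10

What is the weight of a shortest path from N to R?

29

A few of the N→R routes:
N - Q - R: 15 + 17 = 32
N - O - R: 20 + 9 = 29
N - P - O - R: 10 + 14 + 9 = 33
N - P - R: 10 + 19 = 29
Shortest: 29.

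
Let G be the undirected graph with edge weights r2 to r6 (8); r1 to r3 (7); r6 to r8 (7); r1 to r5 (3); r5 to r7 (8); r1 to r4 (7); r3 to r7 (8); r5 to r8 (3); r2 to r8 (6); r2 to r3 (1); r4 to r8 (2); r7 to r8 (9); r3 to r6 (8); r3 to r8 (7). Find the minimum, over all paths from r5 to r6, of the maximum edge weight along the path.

7

Some routes from r5 to r6:
r5-r1-r3-r8-r6: max(3, 7, 7, 7) = 7
r5-r1-r3-r2-r8-r6: max(3, 7, 1, 6, 7) = 7
r5-r8-r6: max(3, 7) = 7
Best route has worst link 7.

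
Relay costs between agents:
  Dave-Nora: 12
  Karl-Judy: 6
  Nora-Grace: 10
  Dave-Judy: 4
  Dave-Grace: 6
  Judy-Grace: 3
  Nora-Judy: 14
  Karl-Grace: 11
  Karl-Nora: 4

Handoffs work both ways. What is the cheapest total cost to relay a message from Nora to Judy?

Checking several routes:
Nora-Grace-Dave-Judy: 10 + 6 + 4 = 20
Nora-Grace-Judy: 10 + 3 = 13
Nora-Judy: 14
Nora-Karl-Judy: 4 + 6 = 10
Nora-Dave-Judy: 12 + 4 = 16
Nora-Karl-Grace-Judy: 4 + 11 + 3 = 18
The minimum is 10.

10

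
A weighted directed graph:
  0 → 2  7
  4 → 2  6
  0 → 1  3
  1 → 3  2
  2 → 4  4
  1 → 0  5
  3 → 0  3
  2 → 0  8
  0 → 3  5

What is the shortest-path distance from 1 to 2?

Candidate routes:
1 -> 3 -> 0 -> 2: 2 + 3 + 7 = 12
1 -> 0 -> 2: 5 + 7 = 12
Best route has total 12.

12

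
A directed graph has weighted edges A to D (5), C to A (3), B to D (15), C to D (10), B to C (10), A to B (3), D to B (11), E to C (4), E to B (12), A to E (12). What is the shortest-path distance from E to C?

Paths from E to C:
E → C: 4
E → B → C: 12 + 10 = 22
The minimum is 4.

4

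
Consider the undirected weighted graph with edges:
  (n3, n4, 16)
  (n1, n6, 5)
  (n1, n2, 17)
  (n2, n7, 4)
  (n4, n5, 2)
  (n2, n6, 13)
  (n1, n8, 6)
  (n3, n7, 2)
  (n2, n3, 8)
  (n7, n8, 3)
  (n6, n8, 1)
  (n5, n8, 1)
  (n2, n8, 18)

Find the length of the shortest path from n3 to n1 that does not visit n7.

25

Checking several routes:
n3→n4→n5→n8→n6→n1: 16 + 2 + 1 + 1 + 5 = 25
n3→n2→n6→n8→n1: 8 + 13 + 1 + 6 = 28
n3→n4→n5→n8→n1: 16 + 2 + 1 + 6 = 25
n3→n2→n1: 8 + 17 = 25
n3→n2→n8→n1: 8 + 18 + 6 = 32
n3→n2→n6→n1: 8 + 13 + 5 = 26
Best route has total 25.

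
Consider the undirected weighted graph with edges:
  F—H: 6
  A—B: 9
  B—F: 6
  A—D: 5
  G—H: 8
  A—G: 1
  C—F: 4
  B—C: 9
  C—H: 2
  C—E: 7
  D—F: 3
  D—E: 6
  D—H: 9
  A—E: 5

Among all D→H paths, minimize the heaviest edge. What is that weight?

4

A few of the D→H routes:
D-F-C-H: max(3, 4, 2) = 4
D-F-H: max(3, 6) = 6
D-A-E-C-H: max(5, 5, 7, 2) = 7
D-E-C-H: max(6, 7, 2) = 7
D-E-C-F-H: max(6, 7, 4, 6) = 7
Best route has worst link 4.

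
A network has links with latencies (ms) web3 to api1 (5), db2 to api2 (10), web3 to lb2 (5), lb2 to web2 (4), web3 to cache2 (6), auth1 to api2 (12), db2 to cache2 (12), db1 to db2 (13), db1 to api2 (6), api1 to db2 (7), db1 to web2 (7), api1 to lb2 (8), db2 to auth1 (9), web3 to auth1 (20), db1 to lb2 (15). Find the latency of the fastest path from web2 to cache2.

A few of the web2→cache2 routes:
web2-db1-lb2-web3-cache2: 7 + 15 + 5 + 6 = 33
web2-lb2-web3-api1-db2-cache2: 4 + 5 + 5 + 7 + 12 = 33
web2-db1-db2-cache2: 7 + 13 + 12 = 32
web2-lb2-web3-cache2: 4 + 5 + 6 = 15
web2-lb2-api1-web3-cache2: 4 + 8 + 5 + 6 = 23
web2-lb2-api1-db2-cache2: 4 + 8 + 7 + 12 = 31
The minimum is 15 ms.

15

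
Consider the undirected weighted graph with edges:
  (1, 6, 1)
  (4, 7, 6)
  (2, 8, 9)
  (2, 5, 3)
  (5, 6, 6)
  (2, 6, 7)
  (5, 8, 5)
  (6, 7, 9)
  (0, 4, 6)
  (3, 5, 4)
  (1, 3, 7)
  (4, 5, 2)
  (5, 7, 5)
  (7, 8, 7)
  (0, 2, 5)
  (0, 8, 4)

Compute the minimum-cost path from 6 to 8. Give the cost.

11

Comparing a few candidate routes:
6 -> 2 -> 0 -> 8: 7 + 5 + 4 = 16
6 -> 5 -> 8: 6 + 5 = 11
6 -> 2 -> 5 -> 8: 7 + 3 + 5 = 15
6 -> 2 -> 8: 7 + 9 = 16
The minimum is 11.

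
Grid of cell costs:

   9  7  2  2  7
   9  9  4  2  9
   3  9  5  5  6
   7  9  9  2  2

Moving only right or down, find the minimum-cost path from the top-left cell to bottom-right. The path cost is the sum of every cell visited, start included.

One optimal route is [0,0] → [0,1] → [0,2] → [0,3] → [1,3] → [2,3] → [3,3] → [3,4].
Its cost is 9 + 7 + 2 + 2 + 2 + 5 + 2 + 2 = 31.
For comparison, the top-then-right route costs 44.

31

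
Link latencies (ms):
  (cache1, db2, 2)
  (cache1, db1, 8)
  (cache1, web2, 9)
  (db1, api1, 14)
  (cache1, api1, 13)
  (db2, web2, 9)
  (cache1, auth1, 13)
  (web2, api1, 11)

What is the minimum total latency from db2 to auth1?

Paths from db2 to auth1:
db2 -> web2 -> api1 -> cache1 -> auth1: 9 + 11 + 13 + 13 = 46
db2 -> web2 -> cache1 -> auth1: 9 + 9 + 13 = 31
db2 -> cache1 -> auth1: 2 + 13 = 15
db2 -> web2 -> api1 -> db1 -> cache1 -> auth1: 9 + 11 + 14 + 8 + 13 = 55
Best route has total 15 ms.

15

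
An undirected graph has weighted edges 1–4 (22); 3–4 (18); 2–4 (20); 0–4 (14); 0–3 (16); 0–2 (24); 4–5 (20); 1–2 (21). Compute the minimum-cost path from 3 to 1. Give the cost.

40

Checking several routes:
3 → 4 → 2 → 1: 18 + 20 + 21 = 59
3 → 4 → 1: 18 + 22 = 40
3 → 4 → 0 → 2 → 1: 18 + 14 + 24 + 21 = 77
3 → 0 → 2 → 1: 16 + 24 + 21 = 61
3 → 0 → 4 → 1: 16 + 14 + 22 = 52
3 → 0 → 4 → 2 → 1: 16 + 14 + 20 + 21 = 71
Best route has total 40.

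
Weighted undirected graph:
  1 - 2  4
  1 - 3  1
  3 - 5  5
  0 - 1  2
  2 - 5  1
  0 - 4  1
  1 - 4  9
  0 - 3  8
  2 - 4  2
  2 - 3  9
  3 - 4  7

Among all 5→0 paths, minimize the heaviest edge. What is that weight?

Checking several routes:
5 -> 2 -> 1 -> 0: max(1, 4, 2) = 4
5 -> 3 -> 4 -> 0: max(5, 7, 1) = 7
5 -> 2 -> 4 -> 0: max(1, 2, 1) = 2
5 -> 3 -> 1 -> 2 -> 4 -> 0: max(5, 1, 4, 2, 1) = 5
5 -> 3 -> 1 -> 0: max(5, 1, 2) = 5
The minimum achievable maximum is 2.

2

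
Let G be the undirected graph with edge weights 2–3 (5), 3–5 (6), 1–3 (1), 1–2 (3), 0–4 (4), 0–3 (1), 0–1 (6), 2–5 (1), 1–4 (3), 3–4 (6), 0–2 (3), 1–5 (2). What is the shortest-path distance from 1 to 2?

A few of the 1→2 routes:
1→5→2: 2 + 1 = 3
1→3→2: 1 + 5 = 6
1→2: 3
1→3→0→2: 1 + 1 + 3 = 5
Shortest: 3.

3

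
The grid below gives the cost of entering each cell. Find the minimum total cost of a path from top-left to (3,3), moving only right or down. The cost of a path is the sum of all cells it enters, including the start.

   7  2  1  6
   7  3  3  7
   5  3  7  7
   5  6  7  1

28

One optimal route is (0,0) (0,1) (0,2) (1,2) (1,3) (2,3) (3,3).
Its cost is 7 + 2 + 1 + 3 + 7 + 7 + 1 = 28.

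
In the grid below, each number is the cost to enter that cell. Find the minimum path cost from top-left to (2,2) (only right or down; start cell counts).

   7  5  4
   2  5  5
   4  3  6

Path r0c0 r1c0 r2c0 r2c1 r2c2: 7 + 2 + 4 + 3 + 6 = 22.

22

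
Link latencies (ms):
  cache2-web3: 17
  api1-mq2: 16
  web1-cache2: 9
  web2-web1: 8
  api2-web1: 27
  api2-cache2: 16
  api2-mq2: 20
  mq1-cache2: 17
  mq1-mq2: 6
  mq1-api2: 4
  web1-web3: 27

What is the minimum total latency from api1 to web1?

A few of the api1→web1 routes:
api1 - mq2 - mq1 - api2 - cache2 - web1: 16 + 6 + 4 + 16 + 9 = 51
api1 - mq2 - api2 - mq1 - cache2 - web1: 16 + 20 + 4 + 17 + 9 = 66
api1 - mq2 - mq1 - cache2 - web1: 16 + 6 + 17 + 9 = 48
api1 - mq2 - api2 - web1: 16 + 20 + 27 = 63
api1 - mq2 - api2 - cache2 - web1: 16 + 20 + 16 + 9 = 61
api1 - mq2 - mq1 - api2 - web1: 16 + 6 + 4 + 27 = 53
Best route has total 48 ms.

48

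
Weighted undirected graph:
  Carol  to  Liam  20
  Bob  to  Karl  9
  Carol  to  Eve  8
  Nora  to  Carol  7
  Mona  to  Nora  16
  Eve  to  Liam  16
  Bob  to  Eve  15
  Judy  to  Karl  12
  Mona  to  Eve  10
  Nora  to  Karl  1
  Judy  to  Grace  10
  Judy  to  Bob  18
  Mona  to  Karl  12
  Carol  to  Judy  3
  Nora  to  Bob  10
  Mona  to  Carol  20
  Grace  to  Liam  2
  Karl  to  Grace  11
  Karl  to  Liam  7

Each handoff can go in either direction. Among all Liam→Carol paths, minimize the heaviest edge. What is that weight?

Checking several routes:
Liam-Grace-Judy-Carol: max(2, 10, 3) = 10
Liam-Karl-Nora-Carol: max(7, 1, 7) = 7
Liam-Karl-Grace-Judy-Carol: max(7, 11, 10, 3) = 11
Liam-Grace-Karl-Bob-Nora-Carol: max(2, 11, 9, 10, 7) = 11
Liam-Grace-Karl-Nora-Carol: max(2, 11, 1, 7) = 11
Liam-Karl-Bob-Nora-Carol: max(7, 9, 10, 7) = 10
Best route has worst link 7.

7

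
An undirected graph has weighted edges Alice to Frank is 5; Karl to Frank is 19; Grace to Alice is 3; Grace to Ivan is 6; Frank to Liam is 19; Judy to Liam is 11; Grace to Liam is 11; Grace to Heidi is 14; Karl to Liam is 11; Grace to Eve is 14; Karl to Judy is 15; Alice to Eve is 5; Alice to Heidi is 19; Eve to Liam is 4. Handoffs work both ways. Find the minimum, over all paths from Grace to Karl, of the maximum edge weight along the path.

11

Comparing a few candidate routes:
Grace→Alice→Eve→Liam→Karl: max(3, 5, 4, 11) = 11
Grace→Eve→Liam→Judy→Karl: max(14, 4, 11, 15) = 15
Grace→Liam→Karl: max(11, 11) = 11
Grace→Eve→Liam→Karl: max(14, 4, 11) = 14
Grace→Alice→Eve→Liam→Judy→Karl: max(3, 5, 4, 11, 15) = 15
Smallest bottleneck: 11.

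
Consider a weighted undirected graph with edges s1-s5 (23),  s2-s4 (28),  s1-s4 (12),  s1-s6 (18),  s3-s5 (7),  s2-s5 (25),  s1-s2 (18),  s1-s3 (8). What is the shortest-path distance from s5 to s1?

15

Routes from s5 to s1:
s5 -> s2 -> s4 -> s1: 25 + 28 + 12 = 65
s5 -> s3 -> s1: 7 + 8 = 15
s5 -> s2 -> s1: 25 + 18 = 43
s5 -> s1: 23
The minimum is 15.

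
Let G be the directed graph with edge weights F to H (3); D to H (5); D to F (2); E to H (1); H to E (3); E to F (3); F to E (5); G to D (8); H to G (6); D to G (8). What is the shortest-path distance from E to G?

Paths from E to G:
E → F → H → G: 3 + 3 + 6 = 12
E → H → G: 1 + 6 = 7
Best route has total 7.

7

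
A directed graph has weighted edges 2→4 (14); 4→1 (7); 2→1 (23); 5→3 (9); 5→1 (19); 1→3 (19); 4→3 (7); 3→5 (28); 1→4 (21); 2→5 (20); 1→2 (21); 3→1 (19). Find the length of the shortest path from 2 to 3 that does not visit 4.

Candidate routes:
2 → 1 → 3: 23 + 19 = 42
2 → 5 → 3: 20 + 9 = 29
2 → 5 → 1 → 3: 20 + 19 + 19 = 58
Best route has total 29.

29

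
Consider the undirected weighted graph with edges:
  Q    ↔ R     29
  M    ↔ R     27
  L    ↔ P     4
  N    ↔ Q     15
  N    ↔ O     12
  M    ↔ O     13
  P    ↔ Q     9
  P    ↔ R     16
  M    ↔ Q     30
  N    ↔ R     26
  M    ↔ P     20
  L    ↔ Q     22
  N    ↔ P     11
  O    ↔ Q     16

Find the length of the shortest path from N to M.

25

Comparing a few candidate routes:
N → Q → P → M: 15 + 9 + 20 = 44
N → O → M: 12 + 13 = 25
N → P → M: 11 + 20 = 31
Shortest: 25.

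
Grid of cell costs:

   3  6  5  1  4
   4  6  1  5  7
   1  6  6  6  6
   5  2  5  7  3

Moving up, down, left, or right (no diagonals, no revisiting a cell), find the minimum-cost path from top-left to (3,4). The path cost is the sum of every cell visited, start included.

30

Take (0,0) (1,0) (2,0) (3,0) (3,1) (3,2) (3,3) (3,4) for a total of 3 + 4 + 1 + 5 + 2 + 5 + 7 + 3 = 30.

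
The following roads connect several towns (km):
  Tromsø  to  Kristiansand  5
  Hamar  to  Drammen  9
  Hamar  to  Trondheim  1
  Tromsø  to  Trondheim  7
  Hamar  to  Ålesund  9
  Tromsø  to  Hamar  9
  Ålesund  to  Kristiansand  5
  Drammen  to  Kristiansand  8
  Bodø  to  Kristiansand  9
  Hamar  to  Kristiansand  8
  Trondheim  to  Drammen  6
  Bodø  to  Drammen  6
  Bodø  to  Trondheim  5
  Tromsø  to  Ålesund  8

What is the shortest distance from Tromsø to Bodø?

Checking several routes:
Tromsø -> Kristiansand -> Bodø: 5 + 9 = 14
Tromsø -> Trondheim -> Bodø: 7 + 5 = 12
Tromsø -> Trondheim -> Drammen -> Bodø: 7 + 6 + 6 = 19
Tromsø -> Hamar -> Trondheim -> Bodø: 9 + 1 + 5 = 15
Best route has total 12 km.

12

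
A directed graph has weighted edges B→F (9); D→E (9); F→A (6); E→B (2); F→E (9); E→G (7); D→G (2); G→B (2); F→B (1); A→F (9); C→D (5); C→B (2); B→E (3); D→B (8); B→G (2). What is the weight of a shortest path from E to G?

4

Paths from E to G:
E-B-G: 2 + 2 = 4
E-G: 7
The minimum is 4.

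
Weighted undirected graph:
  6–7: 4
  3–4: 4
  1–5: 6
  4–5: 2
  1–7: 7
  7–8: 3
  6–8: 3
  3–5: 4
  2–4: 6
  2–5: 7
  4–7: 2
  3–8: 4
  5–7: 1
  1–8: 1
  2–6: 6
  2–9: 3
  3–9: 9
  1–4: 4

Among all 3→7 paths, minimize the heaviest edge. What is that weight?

4

Some routes from 3 to 7:
3 → 8 → 7: max(4, 3) = 4
3 → 8 → 6 → 7: max(4, 3, 4) = 4
3 → 8 → 1 → 4 → 7: max(4, 1, 4, 2) = 4
3 → 8 → 1 → 4 → 5 → 7: max(4, 1, 4, 2, 1) = 4
The minimum achievable maximum is 4.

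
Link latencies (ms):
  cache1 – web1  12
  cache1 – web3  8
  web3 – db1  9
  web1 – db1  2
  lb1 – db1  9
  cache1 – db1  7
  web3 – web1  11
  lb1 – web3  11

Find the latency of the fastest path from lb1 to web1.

11

Checking several routes:
lb1-web3-cache1-db1-web1: 11 + 8 + 7 + 2 = 28
lb1-web3-web1: 11 + 11 = 22
lb1-web3-db1-web1: 11 + 9 + 2 = 22
lb1-db1-web1: 9 + 2 = 11
Best route has total 11 ms.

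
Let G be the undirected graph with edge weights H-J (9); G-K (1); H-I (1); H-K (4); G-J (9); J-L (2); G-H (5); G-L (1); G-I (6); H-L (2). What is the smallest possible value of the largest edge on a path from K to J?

Comparing a few candidate routes:
K -> H -> G -> L -> J: max(4, 5, 1, 2) = 5
K -> H -> L -> J: max(4, 2, 2) = 4
K -> G -> I -> H -> L -> J: max(1, 6, 1, 2, 2) = 6
K -> G -> H -> L -> J: max(1, 5, 2, 2) = 5
K -> H -> I -> G -> L -> J: max(4, 1, 6, 1, 2) = 6
K -> G -> L -> J: max(1, 1, 2) = 2
Best route has worst link 2.

2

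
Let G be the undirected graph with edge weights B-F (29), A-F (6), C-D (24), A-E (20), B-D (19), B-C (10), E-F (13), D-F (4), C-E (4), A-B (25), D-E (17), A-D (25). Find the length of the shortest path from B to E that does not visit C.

A few of the B→E routes:
B→F→E: 29 + 13 = 42
B→A→F→E: 25 + 6 + 13 = 44
B→A→E: 25 + 20 = 45
B→D→F→E: 19 + 4 + 13 = 36
B→D→E: 19 + 17 = 36
Best route has total 36.

36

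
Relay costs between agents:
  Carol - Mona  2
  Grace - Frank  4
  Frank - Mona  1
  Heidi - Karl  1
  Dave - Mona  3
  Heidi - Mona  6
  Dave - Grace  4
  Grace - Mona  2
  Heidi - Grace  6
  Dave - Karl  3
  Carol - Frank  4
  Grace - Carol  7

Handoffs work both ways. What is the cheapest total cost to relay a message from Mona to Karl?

Checking several routes:
Mona-Grace-Dave-Karl: 2 + 4 + 3 = 9
Mona-Frank-Grace-Heidi-Karl: 1 + 4 + 6 + 1 = 12
Mona-Heidi-Karl: 6 + 1 = 7
Mona-Grace-Heidi-Karl: 2 + 6 + 1 = 9
Mona-Dave-Karl: 3 + 3 = 6
Mona-Frank-Grace-Dave-Karl: 1 + 4 + 4 + 3 = 12
Best route has total 6.

6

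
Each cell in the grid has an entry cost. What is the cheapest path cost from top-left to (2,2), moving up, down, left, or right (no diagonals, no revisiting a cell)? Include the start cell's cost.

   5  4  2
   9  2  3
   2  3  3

17

Cheapest: (0,0) -> (0,1) -> (0,2) -> (1,2) -> (2,2)
  5 + 4 + 2 + 3 + 3 = 17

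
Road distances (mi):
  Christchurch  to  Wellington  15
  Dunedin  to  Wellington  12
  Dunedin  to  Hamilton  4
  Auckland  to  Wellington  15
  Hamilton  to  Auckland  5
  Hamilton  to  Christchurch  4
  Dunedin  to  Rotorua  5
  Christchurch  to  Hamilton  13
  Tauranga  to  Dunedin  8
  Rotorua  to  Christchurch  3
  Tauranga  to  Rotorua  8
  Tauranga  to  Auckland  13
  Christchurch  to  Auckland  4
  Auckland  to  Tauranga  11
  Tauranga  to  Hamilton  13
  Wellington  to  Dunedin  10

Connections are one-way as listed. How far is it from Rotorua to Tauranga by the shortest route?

Routes from Rotorua to Tauranga:
Rotorua - Christchurch - Wellington - Dunedin - Hamilton - Auckland - Tauranga: 3 + 15 + 10 + 4 + 5 + 11 = 48
Rotorua - Christchurch - Auckland - Tauranga: 3 + 4 + 11 = 18
Rotorua - Christchurch - Hamilton - Auckland - Tauranga: 3 + 13 + 5 + 11 = 32
Shortest: 18 mi.

18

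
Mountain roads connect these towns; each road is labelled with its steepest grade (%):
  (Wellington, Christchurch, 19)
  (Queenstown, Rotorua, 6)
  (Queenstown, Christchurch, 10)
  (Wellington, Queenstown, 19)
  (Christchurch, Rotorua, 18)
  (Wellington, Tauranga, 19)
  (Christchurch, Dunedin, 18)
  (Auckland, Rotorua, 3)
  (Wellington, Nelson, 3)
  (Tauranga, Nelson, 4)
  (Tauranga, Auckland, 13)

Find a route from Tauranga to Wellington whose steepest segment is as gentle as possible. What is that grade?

4

Some routes from Tauranga to Wellington:
Tauranga -> Auckland -> Rotorua -> Queenstown -> Christchurch -> Wellington: max(13, 3, 6, 10, 19) = 19
Tauranga -> Wellington: max(19) = 19
Tauranga -> Nelson -> Wellington: max(4, 3) = 4
The minimum achievable maximum is 4%.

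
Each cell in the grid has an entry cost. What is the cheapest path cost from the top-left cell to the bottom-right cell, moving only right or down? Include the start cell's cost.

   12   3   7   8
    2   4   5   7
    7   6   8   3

Take r0c0 -> r1c0 -> r1c1 -> r1c2 -> r1c3 -> r2c3 for a total of 12 + 2 + 4 + 5 + 7 + 3 = 33.
For comparison, the top-then-right route costs 40.

33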